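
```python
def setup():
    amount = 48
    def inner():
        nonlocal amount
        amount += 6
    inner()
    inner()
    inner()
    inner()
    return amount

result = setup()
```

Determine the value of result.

Step 1: amount starts at 48.
Step 2: inner() is called 4 times, each adding 6.
Step 3: amount = 48 + 6 * 4 = 72

The answer is 72.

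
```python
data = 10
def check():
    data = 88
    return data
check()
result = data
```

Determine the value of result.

Step 1: data = 10 globally.
Step 2: check() creates a LOCAL data = 88 (no global keyword!).
Step 3: The global data is unchanged. result = 10

The answer is 10.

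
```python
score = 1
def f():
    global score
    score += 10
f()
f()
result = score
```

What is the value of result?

Step 1: score = 1.
Step 2: First f(): score = 1 + 10 = 11.
Step 3: Second f(): score = 11 + 10 = 21. result = 21

The answer is 21.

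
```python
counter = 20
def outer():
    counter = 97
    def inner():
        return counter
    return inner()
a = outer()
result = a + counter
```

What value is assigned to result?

Step 1: outer() has local counter = 97. inner() reads from enclosing.
Step 2: outer() returns 97. Global counter = 20 unchanged.
Step 3: result = 97 + 20 = 117

The answer is 117.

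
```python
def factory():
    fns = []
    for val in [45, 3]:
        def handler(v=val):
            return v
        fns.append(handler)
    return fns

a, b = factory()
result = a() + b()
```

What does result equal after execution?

Step 1: Default argument v=val captures val at each iteration.
Step 2: a() returns 45 (captured at first iteration), b() returns 3 (captured at second).
Step 3: result = 45 + 3 = 48

The answer is 48.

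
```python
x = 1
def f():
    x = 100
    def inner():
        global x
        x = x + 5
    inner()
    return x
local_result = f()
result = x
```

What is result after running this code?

Step 1: Global x = 1. f() creates local x = 100.
Step 2: inner() declares global x and adds 5: global x = 1 + 5 = 6.
Step 3: f() returns its local x = 100 (unaffected by inner).
Step 4: result = global x = 6

The answer is 6.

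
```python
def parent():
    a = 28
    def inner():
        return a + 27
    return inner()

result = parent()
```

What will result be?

Step 1: parent() defines a = 28.
Step 2: inner() reads a = 28 from enclosing scope, returns 28 + 27 = 55.
Step 3: result = 55

The answer is 55.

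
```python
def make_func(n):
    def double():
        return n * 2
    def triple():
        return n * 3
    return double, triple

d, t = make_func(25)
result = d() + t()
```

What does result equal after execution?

Step 1: Both closures capture the same n = 25.
Step 2: d() = 25 * 2 = 50, t() = 25 * 3 = 75.
Step 3: result = 50 + 75 = 125

The answer is 125.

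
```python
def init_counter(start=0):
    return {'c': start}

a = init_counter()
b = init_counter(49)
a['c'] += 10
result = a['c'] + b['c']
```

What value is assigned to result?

Step 1: init_counter() returns a new dict each call (immutable default 0).
Step 2: a = {'c': 0}, b = {'c': 49}.
Step 3: a['c'] += 10 = 10. result = 10 + 49 = 59

The answer is 59.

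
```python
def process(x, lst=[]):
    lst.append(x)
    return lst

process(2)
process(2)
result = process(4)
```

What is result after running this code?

Step 1: Mutable default argument gotcha! The list [] is created once.
Step 2: Each call appends to the SAME list: [2], [2, 2], [2, 2, 4].
Step 3: result = [2, 2, 4]

The answer is [2, 2, 4].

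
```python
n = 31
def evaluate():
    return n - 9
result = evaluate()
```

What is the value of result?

Step 1: n = 31 is defined globally.
Step 2: evaluate() looks up n from global scope = 31, then computes 31 - 9 = 22.
Step 3: result = 22

The answer is 22.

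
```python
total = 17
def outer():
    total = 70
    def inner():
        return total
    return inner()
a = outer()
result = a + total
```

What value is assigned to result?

Step 1: outer() has local total = 70. inner() reads from enclosing.
Step 2: outer() returns 70. Global total = 17 unchanged.
Step 3: result = 70 + 17 = 87

The answer is 87.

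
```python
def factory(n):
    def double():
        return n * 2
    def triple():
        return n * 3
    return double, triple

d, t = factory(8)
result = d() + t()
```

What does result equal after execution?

Step 1: Both closures capture the same n = 8.
Step 2: d() = 8 * 2 = 16, t() = 8 * 3 = 24.
Step 3: result = 16 + 24 = 40

The answer is 40.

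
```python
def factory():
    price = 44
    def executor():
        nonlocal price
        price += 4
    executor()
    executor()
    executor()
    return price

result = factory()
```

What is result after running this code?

Step 1: price starts at 44.
Step 2: executor() is called 3 times, each adding 4.
Step 3: price = 44 + 4 * 3 = 56

The answer is 56.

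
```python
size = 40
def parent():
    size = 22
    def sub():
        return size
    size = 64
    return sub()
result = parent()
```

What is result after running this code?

Step 1: parent() sets size = 22, then later size = 64.
Step 2: sub() is called after size is reassigned to 64. Closures capture variables by reference, not by value.
Step 3: result = 64

The answer is 64.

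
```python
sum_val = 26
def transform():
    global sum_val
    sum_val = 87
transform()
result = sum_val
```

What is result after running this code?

Step 1: sum_val = 26 globally.
Step 2: transform() declares global sum_val and sets it to 87.
Step 3: After transform(), global sum_val = 87. result = 87

The answer is 87.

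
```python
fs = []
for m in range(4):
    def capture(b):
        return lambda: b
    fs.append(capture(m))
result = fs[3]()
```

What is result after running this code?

Step 1: capture(m) creates a new scope capturing b = m at call time.
Step 2: fs[3] = capture(3), so its lambda captures b = 3.
Step 3: result = 3 (closure factory fixes late binding)

The answer is 3.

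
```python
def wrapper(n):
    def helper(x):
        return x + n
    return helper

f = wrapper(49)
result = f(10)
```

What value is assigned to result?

Step 1: wrapper(49) creates a closure that captures n = 49.
Step 2: f(10) calls the closure with x = 10, returning 10 + 49 = 59.
Step 3: result = 59

The answer is 59.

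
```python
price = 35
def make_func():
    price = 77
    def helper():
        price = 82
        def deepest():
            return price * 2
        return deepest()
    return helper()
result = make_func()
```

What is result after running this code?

Step 1: deepest() looks up price through LEGB: not local, finds price = 82 in enclosing helper().
Step 2: Returns 82 * 2 = 164.
Step 3: result = 164

The answer is 164.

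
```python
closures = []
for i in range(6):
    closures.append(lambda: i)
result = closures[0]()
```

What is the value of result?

Step 1: The loop creates 6 lambdas, all referencing the same variable i.
Step 2: After the loop, i = 5 (final value).
Step 3: closures[0]() looks up i at call time and finds 5. This is the late binding gotcha. result = 5

The answer is 5.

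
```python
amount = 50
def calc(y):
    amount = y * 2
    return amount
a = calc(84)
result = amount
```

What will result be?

Step 1: Global amount = 50.
Step 2: calc(84) creates local amount = 84 * 2 = 168.
Step 3: Global amount unchanged because no global keyword. result = 50

The answer is 50.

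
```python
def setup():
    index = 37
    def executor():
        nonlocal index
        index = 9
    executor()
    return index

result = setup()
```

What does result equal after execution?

Step 1: setup() sets index = 37.
Step 2: executor() uses nonlocal to reassign index = 9.
Step 3: result = 9

The answer is 9.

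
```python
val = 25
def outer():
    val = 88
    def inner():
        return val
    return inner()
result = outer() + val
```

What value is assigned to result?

Step 1: Global val = 25. outer() shadows with val = 88.
Step 2: inner() returns enclosing val = 88. outer() = 88.
Step 3: result = 88 + global val (25) = 113

The answer is 113.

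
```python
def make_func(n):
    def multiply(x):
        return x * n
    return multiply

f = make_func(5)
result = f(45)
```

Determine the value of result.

Step 1: make_func(5) returns multiply closure with n = 5.
Step 2: f(45) computes 45 * 5 = 225.
Step 3: result = 225

The answer is 225.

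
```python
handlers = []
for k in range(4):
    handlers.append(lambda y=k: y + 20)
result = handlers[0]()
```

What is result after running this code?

Step 1: Default argument y=k captures k's value at definition time.
Step 2: handlers[0] was defined when k = 0, so y defaults to 0.
Step 3: result = 0 + 20 = 20 (default arg fixes the late binding issue)

The answer is 20.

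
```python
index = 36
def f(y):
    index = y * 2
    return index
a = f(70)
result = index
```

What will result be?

Step 1: Global index = 36.
Step 2: f(70) creates local index = 70 * 2 = 140.
Step 3: Global index unchanged because no global keyword. result = 36

The answer is 36.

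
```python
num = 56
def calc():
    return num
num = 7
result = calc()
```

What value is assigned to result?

Step 1: num is first set to 56, then reassigned to 7.
Step 2: calc() is called after the reassignment, so it looks up the current global num = 7.
Step 3: result = 7

The answer is 7.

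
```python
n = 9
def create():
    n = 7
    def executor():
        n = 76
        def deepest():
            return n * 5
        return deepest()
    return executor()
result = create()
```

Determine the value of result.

Step 1: deepest() looks up n through LEGB: not local, finds n = 76 in enclosing executor().
Step 2: Returns 76 * 5 = 380.
Step 3: result = 380

The answer is 380.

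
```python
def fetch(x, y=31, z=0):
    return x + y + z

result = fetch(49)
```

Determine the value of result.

Step 1: fetch(49) uses defaults y = 31, z = 0.
Step 2: Returns 49 + 31 + 0 = 80.
Step 3: result = 80

The answer is 80.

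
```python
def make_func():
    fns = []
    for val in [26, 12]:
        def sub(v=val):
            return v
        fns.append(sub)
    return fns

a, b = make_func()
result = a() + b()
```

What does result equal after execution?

Step 1: Default argument v=val captures val at each iteration.
Step 2: a() returns 26 (captured at first iteration), b() returns 12 (captured at second).
Step 3: result = 26 + 12 = 38

The answer is 38.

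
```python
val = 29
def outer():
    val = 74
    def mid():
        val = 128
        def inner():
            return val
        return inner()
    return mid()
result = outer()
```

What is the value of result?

Step 1: Three levels of shadowing: global 29, outer 74, mid 128.
Step 2: inner() finds val = 128 in enclosing mid() scope.
Step 3: result = 128

The answer is 128.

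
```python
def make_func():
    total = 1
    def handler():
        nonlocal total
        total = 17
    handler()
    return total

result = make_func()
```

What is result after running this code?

Step 1: make_func() sets total = 1.
Step 2: handler() uses nonlocal to reassign total = 17.
Step 3: result = 17

The answer is 17.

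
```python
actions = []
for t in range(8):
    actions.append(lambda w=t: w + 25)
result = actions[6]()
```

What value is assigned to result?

Step 1: Default argument w=t captures t's value at definition time.
Step 2: actions[6] was defined when t = 6, so w defaults to 6.
Step 3: result = 6 + 25 = 31 (default arg fixes the late binding issue)

The answer is 31.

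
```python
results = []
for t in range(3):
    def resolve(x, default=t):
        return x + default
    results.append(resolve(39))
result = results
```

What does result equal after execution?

Step 1: Default argument default=t is evaluated at function definition time.
Step 2: Each iteration creates resolve with default = current t value.
Step 3: resolve(39) returns 39 + default. results = [39, 40, 41]

The answer is [39, 40, 41].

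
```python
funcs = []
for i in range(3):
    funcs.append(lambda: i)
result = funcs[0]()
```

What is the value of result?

Step 1: The loop creates 3 lambdas, all referencing the same variable i.
Step 2: After the loop, i = 2 (final value).
Step 3: funcs[0]() looks up i at call time and finds 2. This is the late binding gotcha. result = 2

The answer is 2.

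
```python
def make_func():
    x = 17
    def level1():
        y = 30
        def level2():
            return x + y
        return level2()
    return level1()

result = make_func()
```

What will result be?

Step 1: x = 17 in make_func. y = 30 in level1.
Step 2: level2() reads x = 17 and y = 30 from enclosing scopes.
Step 3: result = 17 + 30 = 47

The answer is 47.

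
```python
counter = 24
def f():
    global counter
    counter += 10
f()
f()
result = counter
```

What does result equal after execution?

Step 1: counter = 24.
Step 2: First f(): counter = 24 + 10 = 34.
Step 3: Second f(): counter = 34 + 10 = 44. result = 44

The answer is 44.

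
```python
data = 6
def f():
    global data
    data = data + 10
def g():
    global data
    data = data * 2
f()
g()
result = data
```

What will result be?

Step 1: data = 6.
Step 2: f() adds 10: data = 6 + 10 = 16.
Step 3: g() doubles: data = 16 * 2 = 32.
Step 4: result = 32

The answer is 32.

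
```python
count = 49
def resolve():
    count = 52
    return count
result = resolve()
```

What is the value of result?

Step 1: Global count = 49.
Step 2: resolve() creates local count = 52, shadowing the global.
Step 3: Returns local count = 52. result = 52

The answer is 52.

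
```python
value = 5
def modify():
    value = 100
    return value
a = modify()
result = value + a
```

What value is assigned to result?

Step 1: Global value = 5. modify() returns local value = 100.
Step 2: a = 100. Global value still = 5.
Step 3: result = 5 + 100 = 105

The answer is 105.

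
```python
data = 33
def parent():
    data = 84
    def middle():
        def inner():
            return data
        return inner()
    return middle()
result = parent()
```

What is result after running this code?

Step 1: parent() defines data = 84. middle() and inner() have no local data.
Step 2: inner() checks local (none), enclosing middle() (none), enclosing parent() and finds data = 84.
Step 3: result = 84

The answer is 84.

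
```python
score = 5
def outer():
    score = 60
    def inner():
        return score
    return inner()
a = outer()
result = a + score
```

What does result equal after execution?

Step 1: outer() has local score = 60. inner() reads from enclosing.
Step 2: outer() returns 60. Global score = 5 unchanged.
Step 3: result = 60 + 5 = 65

The answer is 65.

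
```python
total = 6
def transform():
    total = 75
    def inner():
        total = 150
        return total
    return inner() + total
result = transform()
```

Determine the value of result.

Step 1: transform() has local total = 75. inner() has local total = 150.
Step 2: inner() returns its local total = 150.
Step 3: transform() returns 150 + its own total (75) = 225

The answer is 225.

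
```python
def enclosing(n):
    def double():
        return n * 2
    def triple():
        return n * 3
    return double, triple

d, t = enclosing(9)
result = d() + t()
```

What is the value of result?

Step 1: Both closures capture the same n = 9.
Step 2: d() = 9 * 2 = 18, t() = 9 * 3 = 27.
Step 3: result = 18 + 27 = 45

The answer is 45.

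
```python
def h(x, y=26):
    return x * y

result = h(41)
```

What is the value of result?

Step 1: h(41) uses default y = 26.
Step 2: Returns 41 * 26 = 1066.
Step 3: result = 1066

The answer is 1066.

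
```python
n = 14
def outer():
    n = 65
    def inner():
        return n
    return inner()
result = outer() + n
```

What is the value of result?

Step 1: Global n = 14. outer() shadows with n = 65.
Step 2: inner() returns enclosing n = 65. outer() = 65.
Step 3: result = 65 + global n (14) = 79

The answer is 79.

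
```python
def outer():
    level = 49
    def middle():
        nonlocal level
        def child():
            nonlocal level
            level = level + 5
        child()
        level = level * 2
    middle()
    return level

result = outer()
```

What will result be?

Step 1: level = 49.
Step 2: child() adds 5: level = 49 + 5 = 54.
Step 3: middle() doubles: level = 54 * 2 = 108.
Step 4: result = 108

The answer is 108.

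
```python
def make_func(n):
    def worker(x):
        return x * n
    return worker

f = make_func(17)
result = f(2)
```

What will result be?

Step 1: make_func(17) creates a closure capturing n = 17.
Step 2: f(2) computes 2 * 17 = 34.
Step 3: result = 34

The answer is 34.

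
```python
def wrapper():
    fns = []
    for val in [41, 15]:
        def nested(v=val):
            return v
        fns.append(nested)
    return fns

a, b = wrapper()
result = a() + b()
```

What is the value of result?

Step 1: Default argument v=val captures val at each iteration.
Step 2: a() returns 41 (captured at first iteration), b() returns 15 (captured at second).
Step 3: result = 41 + 15 = 56

The answer is 56.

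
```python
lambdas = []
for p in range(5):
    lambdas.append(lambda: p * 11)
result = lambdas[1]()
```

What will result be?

Step 1: All lambdas reference the same variable p (late binding).
Step 2: After the loop, p = 4. Every lambda returns p * 11.
Step 3: lambdas[1]() = 4 * 11 = 44

The answer is 44.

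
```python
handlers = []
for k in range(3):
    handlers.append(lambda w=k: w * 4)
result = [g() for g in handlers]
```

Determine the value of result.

Step 1: Default arg w=k captures k at each iteration.
Step 2: handlers[k] has w defaulting to k, returns k * 4.
Step 3: result = [0, 4, 8]

The answer is [0, 4, 8].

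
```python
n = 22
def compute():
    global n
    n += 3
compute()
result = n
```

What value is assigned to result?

Step 1: n = 22 globally.
Step 2: compute() modifies global n: n += 3 = 25.
Step 3: result = 25

The answer is 25.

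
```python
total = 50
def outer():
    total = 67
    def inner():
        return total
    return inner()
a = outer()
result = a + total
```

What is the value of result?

Step 1: outer() has local total = 67. inner() reads from enclosing.
Step 2: outer() returns 67. Global total = 50 unchanged.
Step 3: result = 67 + 50 = 117

The answer is 117.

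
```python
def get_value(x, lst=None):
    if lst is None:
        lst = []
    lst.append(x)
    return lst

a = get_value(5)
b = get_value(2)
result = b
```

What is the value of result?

Step 1: None default with guard creates a NEW list each call.
Step 2: a = [5] (fresh list). b = [2] (another fresh list).
Step 3: result = [2] (this is the fix for mutable default)

The answer is [2].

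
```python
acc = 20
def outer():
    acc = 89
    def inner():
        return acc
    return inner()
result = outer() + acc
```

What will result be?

Step 1: Global acc = 20. outer() shadows with acc = 89.
Step 2: inner() returns enclosing acc = 89. outer() = 89.
Step 3: result = 89 + global acc (20) = 109

The answer is 109.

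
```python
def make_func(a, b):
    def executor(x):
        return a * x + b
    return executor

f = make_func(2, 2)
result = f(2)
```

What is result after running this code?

Step 1: make_func(2, 2) captures a = 2, b = 2.
Step 2: f(2) computes 2 * 2 + 2 = 6.
Step 3: result = 6

The answer is 6.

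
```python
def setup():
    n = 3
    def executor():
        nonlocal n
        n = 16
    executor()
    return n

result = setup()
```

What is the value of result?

Step 1: setup() sets n = 3.
Step 2: executor() uses nonlocal to reassign n = 16.
Step 3: result = 16

The answer is 16.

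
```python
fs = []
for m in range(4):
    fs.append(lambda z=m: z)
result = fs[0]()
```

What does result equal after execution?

Step 1: Default argument z=m captures m's value at each iteration.
Step 2: fs[0] captured z = 0 when m was 0.
Step 3: result = 0

The answer is 0.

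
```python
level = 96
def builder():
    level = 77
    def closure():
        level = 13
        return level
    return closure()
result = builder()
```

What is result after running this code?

Step 1: Three scopes define level: global (96), builder (77), closure (13).
Step 2: closure() has its own local level = 13, which shadows both enclosing and global.
Step 3: result = 13 (local wins in LEGB)

The answer is 13.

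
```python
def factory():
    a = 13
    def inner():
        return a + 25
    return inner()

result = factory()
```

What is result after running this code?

Step 1: factory() defines a = 13.
Step 2: inner() reads a = 13 from enclosing scope, returns 13 + 25 = 38.
Step 3: result = 38

The answer is 38.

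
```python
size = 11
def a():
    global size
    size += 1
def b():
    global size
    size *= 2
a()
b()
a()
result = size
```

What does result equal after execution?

Step 1: size = 11.
Step 2: a(): size = 11 + 1 = 12.
Step 3: b(): size = 12 * 2 = 24.
Step 4: a(): size = 24 + 1 = 25

The answer is 25.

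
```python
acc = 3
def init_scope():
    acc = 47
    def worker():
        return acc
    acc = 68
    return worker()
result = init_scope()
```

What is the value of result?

Step 1: init_scope() sets acc = 47, then later acc = 68.
Step 2: worker() is called after acc is reassigned to 68. Closures capture variables by reference, not by value.
Step 3: result = 68

The answer is 68.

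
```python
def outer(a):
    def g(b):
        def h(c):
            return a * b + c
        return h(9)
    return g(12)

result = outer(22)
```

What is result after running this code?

Step 1: a = 22, b = 12, c = 9.
Step 2: h() computes a * b + c = 22 * 12 + 9 = 273.
Step 3: result = 273

The answer is 273.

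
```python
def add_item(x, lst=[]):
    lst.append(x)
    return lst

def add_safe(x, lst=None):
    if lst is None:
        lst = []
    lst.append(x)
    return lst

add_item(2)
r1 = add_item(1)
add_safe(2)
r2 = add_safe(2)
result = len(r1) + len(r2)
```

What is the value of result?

Step 1: add_item shares mutable default: after 2 calls, lst = [2, 1], len = 2.
Step 2: add_safe creates fresh list each time: r2 = [2], len = 1.
Step 3: result = 2 + 1 = 3

The answer is 3.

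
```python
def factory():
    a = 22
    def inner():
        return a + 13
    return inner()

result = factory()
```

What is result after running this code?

Step 1: factory() defines a = 22.
Step 2: inner() reads a = 22 from enclosing scope, returns 22 + 13 = 35.
Step 3: result = 35

The answer is 35.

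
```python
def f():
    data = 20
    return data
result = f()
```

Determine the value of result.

Step 1: f() defines data = 20 in its local scope.
Step 2: return data finds the local variable data = 20.
Step 3: result = 20

The answer is 20.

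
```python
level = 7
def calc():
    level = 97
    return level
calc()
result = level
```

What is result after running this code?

Step 1: Global level = 7.
Step 2: calc() creates local level = 97 (shadow, not modification).
Step 3: After calc() returns, global level is unchanged. result = 7

The answer is 7.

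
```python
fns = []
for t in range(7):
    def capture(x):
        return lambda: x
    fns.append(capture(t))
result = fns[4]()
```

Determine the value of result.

Step 1: capture(t) creates a new scope capturing x = t at call time.
Step 2: fns[4] = capture(4), so its lambda captures x = 4.
Step 3: result = 4 (closure factory fixes late binding)

The answer is 4.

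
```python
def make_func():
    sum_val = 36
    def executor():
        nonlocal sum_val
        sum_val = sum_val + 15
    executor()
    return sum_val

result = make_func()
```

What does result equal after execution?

Step 1: make_func() sets sum_val = 36.
Step 2: executor() uses nonlocal to modify sum_val in make_func's scope: sum_val = 36 + 15 = 51.
Step 3: make_func() returns the modified sum_val = 51

The answer is 51.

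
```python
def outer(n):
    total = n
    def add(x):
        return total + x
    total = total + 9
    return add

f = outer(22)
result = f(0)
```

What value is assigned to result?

Step 1: outer(22) sets total = 22, then total = 22 + 9 = 31.
Step 2: Closures capture by reference, so add sees total = 31.
Step 3: f(0) returns 31 + 0 = 31

The answer is 31.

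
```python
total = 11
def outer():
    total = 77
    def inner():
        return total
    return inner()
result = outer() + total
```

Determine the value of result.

Step 1: Global total = 11. outer() shadows with total = 77.
Step 2: inner() returns enclosing total = 77. outer() = 77.
Step 3: result = 77 + global total (11) = 88

The answer is 88.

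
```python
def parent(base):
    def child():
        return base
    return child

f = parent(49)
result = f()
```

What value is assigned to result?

Step 1: parent(49) creates closure capturing base = 49.
Step 2: f() returns the captured base = 49.
Step 3: result = 49

The answer is 49.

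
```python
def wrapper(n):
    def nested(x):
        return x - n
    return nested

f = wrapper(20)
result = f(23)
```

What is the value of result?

Step 1: wrapper(20) creates a closure capturing n = 20.
Step 2: f(23) computes 23 - 20 = 3.
Step 3: result = 3

The answer is 3.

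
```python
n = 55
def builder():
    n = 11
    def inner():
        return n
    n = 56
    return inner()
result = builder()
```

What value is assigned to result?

Step 1: builder() sets n = 11, then later n = 56.
Step 2: inner() is called after n is reassigned to 56. Closures capture variables by reference, not by value.
Step 3: result = 56

The answer is 56.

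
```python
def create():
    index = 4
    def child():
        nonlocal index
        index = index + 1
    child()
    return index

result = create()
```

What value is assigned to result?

Step 1: create() sets index = 4.
Step 2: child() uses nonlocal to modify index in create's scope: index = 4 + 1 = 5.
Step 3: create() returns the modified index = 5

The answer is 5.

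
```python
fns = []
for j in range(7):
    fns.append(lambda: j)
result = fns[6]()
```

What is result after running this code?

Step 1: The loop creates 7 lambdas, all referencing the same variable j.
Step 2: After the loop, j = 6 (final value).
Step 3: fns[6]() looks up j at call time and finds 6. This is the late binding gotcha. result = 6

The answer is 6.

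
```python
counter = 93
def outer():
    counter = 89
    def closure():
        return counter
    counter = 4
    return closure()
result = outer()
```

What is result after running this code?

Step 1: outer() sets counter = 89, then later counter = 4.
Step 2: closure() is called after counter is reassigned to 4. Closures capture variables by reference, not by value.
Step 3: result = 4

The answer is 4.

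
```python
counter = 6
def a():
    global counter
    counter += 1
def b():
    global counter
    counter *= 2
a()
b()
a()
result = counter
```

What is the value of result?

Step 1: counter = 6.
Step 2: a(): counter = 6 + 1 = 7.
Step 3: b(): counter = 7 * 2 = 14.
Step 4: a(): counter = 14 + 1 = 15

The answer is 15.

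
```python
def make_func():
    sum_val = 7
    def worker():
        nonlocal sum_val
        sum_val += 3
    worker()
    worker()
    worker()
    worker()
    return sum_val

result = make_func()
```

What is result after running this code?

Step 1: sum_val starts at 7.
Step 2: worker() is called 4 times, each adding 3.
Step 3: sum_val = 7 + 3 * 4 = 19

The answer is 19.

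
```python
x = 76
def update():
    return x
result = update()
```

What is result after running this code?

Step 1: x = 76 is defined in the global scope.
Step 2: update() looks up x. No local x exists, so Python checks the global scope via LEGB rule and finds x = 76.
Step 3: result = 76

The answer is 76.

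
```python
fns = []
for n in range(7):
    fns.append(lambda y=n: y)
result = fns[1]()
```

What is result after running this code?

Step 1: Default argument y=n captures n's value at each iteration.
Step 2: fns[1] captured y = 1 when n was 1.
Step 3: result = 1

The answer is 1.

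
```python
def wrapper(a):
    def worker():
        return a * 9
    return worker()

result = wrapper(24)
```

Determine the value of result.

Step 1: wrapper(24) binds parameter a = 24.
Step 2: worker() accesses a = 24 from enclosing scope.
Step 3: result = 24 * 9 = 216

The answer is 216.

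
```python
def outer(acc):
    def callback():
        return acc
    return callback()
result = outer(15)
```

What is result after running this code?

Step 1: outer(15) binds parameter acc = 15.
Step 2: callback() looks up acc in enclosing scope and finds the parameter acc = 15.
Step 3: result = 15

The answer is 15.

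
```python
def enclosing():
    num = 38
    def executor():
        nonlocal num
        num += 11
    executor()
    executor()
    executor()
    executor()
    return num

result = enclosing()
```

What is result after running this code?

Step 1: num starts at 38.
Step 2: executor() is called 4 times, each adding 11.
Step 3: num = 38 + 11 * 4 = 82

The answer is 82.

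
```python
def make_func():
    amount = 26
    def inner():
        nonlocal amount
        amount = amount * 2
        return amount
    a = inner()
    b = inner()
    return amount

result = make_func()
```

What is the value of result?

Step 1: amount starts at 26.
Step 2: First inner(): amount = 26 * 2 = 52.
Step 3: Second inner(): amount = 52 * 2 = 104.
Step 4: result = 104

The answer is 104.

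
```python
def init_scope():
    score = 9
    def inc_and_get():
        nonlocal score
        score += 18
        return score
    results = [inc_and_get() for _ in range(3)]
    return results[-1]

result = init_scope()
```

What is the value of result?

Step 1: score = 9.
Step 2: Three calls to inc_and_get(), each adding 18.
Step 3: Last value = 9 + 18 * 3 = 63

The answer is 63.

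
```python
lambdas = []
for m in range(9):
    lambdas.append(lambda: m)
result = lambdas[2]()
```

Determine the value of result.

Step 1: The loop creates 9 lambdas, all referencing the same variable m.
Step 2: After the loop, m = 8 (final value).
Step 3: lambdas[2]() looks up m at call time and finds 8. This is the late binding gotcha. result = 8

The answer is 8.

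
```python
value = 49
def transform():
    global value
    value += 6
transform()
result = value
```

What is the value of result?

Step 1: value = 49 globally.
Step 2: transform() modifies global value: value += 6 = 55.
Step 3: result = 55

The answer is 55.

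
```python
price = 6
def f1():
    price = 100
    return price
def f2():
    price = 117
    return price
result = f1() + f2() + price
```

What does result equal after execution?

Step 1: Each function shadows global price with its own local.
Step 2: f1() returns 100, f2() returns 117.
Step 3: Global price = 6 is unchanged. result = 100 + 117 + 6 = 223

The answer is 223.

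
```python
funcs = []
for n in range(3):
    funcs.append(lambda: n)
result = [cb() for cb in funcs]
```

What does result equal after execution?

Step 1: All 3 lambdas share the same variable n.
Step 2: After the loop, n = 2.
Step 3: Each call returns 2. result = [2, 2, 2]

The answer is [2, 2, 2].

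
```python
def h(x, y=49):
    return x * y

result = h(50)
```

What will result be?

Step 1: h(50) uses default y = 49.
Step 2: Returns 50 * 49 = 2450.
Step 3: result = 2450

The answer is 2450.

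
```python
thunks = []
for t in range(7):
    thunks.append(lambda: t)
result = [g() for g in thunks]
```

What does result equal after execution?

Step 1: All 7 lambdas share the same variable t.
Step 2: After the loop, t = 6.
Step 3: Each call returns 6. result = [6, 6, 6, 6, 6, 6, 6]

The answer is [6, 6, 6, 6, 6, 6, 6].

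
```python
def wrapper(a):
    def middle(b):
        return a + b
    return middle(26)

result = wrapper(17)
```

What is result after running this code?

Step 1: wrapper(17) passes a = 17.
Step 2: middle(26) has b = 26, reads a = 17 from enclosing.
Step 3: result = 17 + 26 = 43

The answer is 43.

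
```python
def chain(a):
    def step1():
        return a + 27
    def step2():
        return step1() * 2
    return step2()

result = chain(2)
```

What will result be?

Step 1: chain(2) captures a = 2.
Step 2: step2() calls step1() which returns 2 + 27 = 29.
Step 3: step2() returns 29 * 2 = 58

The answer is 58.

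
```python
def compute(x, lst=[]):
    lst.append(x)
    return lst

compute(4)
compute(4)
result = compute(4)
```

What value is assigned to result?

Step 1: Mutable default argument gotcha! The list [] is created once.
Step 2: Each call appends to the SAME list: [4], [4, 4], [4, 4, 4].
Step 3: result = [4, 4, 4]

The answer is [4, 4, 4].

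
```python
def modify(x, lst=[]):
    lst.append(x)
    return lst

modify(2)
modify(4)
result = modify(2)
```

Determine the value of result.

Step 1: Mutable default argument gotcha! The list [] is created once.
Step 2: Each call appends to the SAME list: [2], [2, 4], [2, 4, 2].
Step 3: result = [2, 4, 2]

The answer is [2, 4, 2].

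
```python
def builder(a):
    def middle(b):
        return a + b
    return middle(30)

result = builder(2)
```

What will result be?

Step 1: builder(2) passes a = 2.
Step 2: middle(30) has b = 30, reads a = 2 from enclosing.
Step 3: result = 2 + 30 = 32

The answer is 32.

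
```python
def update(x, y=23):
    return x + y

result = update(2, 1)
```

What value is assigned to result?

Step 1: update(2, 1) overrides default y with 1.
Step 2: Returns 2 + 1 = 3.
Step 3: result = 3

The answer is 3.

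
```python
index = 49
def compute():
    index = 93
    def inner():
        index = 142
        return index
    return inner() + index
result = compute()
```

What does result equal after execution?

Step 1: compute() has local index = 93. inner() has local index = 142.
Step 2: inner() returns its local index = 142.
Step 3: compute() returns 142 + its own index (93) = 235

The answer is 235.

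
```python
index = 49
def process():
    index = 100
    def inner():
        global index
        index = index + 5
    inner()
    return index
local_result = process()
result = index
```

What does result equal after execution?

Step 1: Global index = 49. process() creates local index = 100.
Step 2: inner() declares global index and adds 5: global index = 49 + 5 = 54.
Step 3: process() returns its local index = 100 (unaffected by inner).
Step 4: result = global index = 54

The answer is 54.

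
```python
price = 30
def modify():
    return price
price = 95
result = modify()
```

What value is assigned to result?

Step 1: price is first set to 30, then reassigned to 95.
Step 2: modify() is called after the reassignment, so it looks up the current global price = 95.
Step 3: result = 95

The answer is 95.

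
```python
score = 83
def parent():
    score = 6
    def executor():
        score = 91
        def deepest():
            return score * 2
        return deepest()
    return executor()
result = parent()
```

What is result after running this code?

Step 1: deepest() looks up score through LEGB: not local, finds score = 91 in enclosing executor().
Step 2: Returns 91 * 2 = 182.
Step 3: result = 182

The answer is 182.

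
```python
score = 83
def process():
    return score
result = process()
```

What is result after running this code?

Step 1: score = 83 is defined in the global scope.
Step 2: process() looks up score. No local score exists, so Python checks the global scope via LEGB rule and finds score = 83.
Step 3: result = 83

The answer is 83.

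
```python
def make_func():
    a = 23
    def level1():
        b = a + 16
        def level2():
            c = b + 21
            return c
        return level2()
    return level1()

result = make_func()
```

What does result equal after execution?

Step 1: a = 23. b = a + 16 = 39.
Step 2: c = b + 21 = 39 + 21 = 60.
Step 3: result = 60

The answer is 60.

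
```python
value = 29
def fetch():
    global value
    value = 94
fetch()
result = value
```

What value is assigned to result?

Step 1: value = 29 globally.
Step 2: fetch() declares global value and sets it to 94.
Step 3: After fetch(), global value = 94. result = 94

The answer is 94.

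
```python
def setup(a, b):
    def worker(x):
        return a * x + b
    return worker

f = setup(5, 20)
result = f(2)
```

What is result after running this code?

Step 1: setup(5, 20) captures a = 5, b = 20.
Step 2: f(2) computes 5 * 2 + 20 = 30.
Step 3: result = 30

The answer is 30.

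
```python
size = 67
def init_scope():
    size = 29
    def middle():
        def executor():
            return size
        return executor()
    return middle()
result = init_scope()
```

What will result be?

Step 1: init_scope() defines size = 29. middle() and executor() have no local size.
Step 2: executor() checks local (none), enclosing middle() (none), enclosing init_scope() and finds size = 29.
Step 3: result = 29

The answer is 29.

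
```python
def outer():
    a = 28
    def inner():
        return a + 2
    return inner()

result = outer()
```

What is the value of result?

Step 1: outer() defines a = 28.
Step 2: inner() reads a = 28 from enclosing scope, returns 28 + 2 = 30.
Step 3: result = 30

The answer is 30.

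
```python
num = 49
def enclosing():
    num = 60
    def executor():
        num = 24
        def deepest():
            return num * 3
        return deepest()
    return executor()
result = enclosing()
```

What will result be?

Step 1: deepest() looks up num through LEGB: not local, finds num = 24 in enclosing executor().
Step 2: Returns 24 * 3 = 72.
Step 3: result = 72

The answer is 72.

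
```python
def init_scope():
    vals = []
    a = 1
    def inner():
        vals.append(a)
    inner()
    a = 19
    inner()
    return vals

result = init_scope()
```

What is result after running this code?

Step 1: a = 1. inner() appends current a to vals.
Step 2: First inner(): appends 1. Then a = 19.
Step 3: Second inner(): appends 19 (closure sees updated a). result = [1, 19]

The answer is [1, 19].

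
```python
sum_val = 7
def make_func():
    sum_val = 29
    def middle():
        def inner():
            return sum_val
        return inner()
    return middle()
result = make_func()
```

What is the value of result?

Step 1: make_func() defines sum_val = 29. middle() and inner() have no local sum_val.
Step 2: inner() checks local (none), enclosing middle() (none), enclosing make_func() and finds sum_val = 29.
Step 3: result = 29

The answer is 29.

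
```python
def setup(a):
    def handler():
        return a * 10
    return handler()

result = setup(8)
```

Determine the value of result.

Step 1: setup(8) binds parameter a = 8.
Step 2: handler() accesses a = 8 from enclosing scope.
Step 3: result = 8 * 10 = 80

The answer is 80.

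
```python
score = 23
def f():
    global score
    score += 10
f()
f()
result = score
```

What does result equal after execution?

Step 1: score = 23.
Step 2: First f(): score = 23 + 10 = 33.
Step 3: Second f(): score = 33 + 10 = 43. result = 43

The answer is 43.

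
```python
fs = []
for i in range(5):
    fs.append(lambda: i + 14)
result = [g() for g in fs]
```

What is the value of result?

Step 1: All lambdas capture i by reference. After the loop, i = 4.
Step 2: Each call returns 4 + 14 = 18.
Step 3: result = [18, 18, 18, 18, 18]

The answer is [18, 18, 18, 18, 18].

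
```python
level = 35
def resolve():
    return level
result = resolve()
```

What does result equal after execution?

Step 1: level = 35 is defined in the global scope.
Step 2: resolve() looks up level. No local level exists, so Python checks the global scope via LEGB rule and finds level = 35.
Step 3: result = 35

The answer is 35.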